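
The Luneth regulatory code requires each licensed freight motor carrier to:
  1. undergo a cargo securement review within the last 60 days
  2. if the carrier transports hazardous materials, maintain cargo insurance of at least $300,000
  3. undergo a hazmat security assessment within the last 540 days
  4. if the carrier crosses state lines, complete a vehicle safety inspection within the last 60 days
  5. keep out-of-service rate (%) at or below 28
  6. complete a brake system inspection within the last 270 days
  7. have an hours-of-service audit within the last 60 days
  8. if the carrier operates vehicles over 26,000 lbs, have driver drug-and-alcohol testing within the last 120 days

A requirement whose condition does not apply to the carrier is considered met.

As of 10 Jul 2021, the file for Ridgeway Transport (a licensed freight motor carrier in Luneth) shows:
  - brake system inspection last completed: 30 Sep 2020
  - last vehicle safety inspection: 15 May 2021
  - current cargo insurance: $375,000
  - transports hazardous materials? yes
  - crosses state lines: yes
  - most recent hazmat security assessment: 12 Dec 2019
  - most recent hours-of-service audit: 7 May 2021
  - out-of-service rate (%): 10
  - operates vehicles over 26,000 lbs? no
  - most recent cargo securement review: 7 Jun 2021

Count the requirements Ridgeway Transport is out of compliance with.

1. cargo securement review 33 days ago vs limit 60 → met
2. condition 'transports hazardous materials' holds; cargo insurance $375,000 ≥ $300,000 → met
3. hazmat security assessment 576 days ago vs limit 540 → not met
4. condition 'crosses state lines' holds; vehicle safety inspection 56 days ago vs limit 60 → met
5. out-of-service rate (%) 10 ≤ 28 → met
6. brake system inspection 283 days ago vs limit 270 → not met
7. hours-of-service audit 64 days ago vs limit 60 → not met
8. condition 'operates vehicles over 26,000 lbs' does not hold → requirement n/a → met
Not met: 3 of 8

3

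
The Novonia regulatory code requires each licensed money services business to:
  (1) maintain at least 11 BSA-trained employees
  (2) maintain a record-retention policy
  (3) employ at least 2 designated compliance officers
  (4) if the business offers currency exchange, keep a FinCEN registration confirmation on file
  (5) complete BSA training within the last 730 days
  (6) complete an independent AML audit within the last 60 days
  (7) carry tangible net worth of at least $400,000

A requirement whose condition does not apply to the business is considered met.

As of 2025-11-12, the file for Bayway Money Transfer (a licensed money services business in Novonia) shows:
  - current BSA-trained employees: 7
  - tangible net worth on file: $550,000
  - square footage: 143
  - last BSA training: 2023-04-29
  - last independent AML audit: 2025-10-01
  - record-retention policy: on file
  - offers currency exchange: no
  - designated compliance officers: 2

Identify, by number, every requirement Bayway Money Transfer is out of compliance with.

1. BSA-trained employees 7 < 11 → not met
2. record-retention policy present → met
3. designated compliance officers 2 ≥ 2 → met
4. condition 'offers currency exchange' does not hold → requirement n/a → met
5. BSA training 928 days ago vs limit 730 → not met
6. independent AML audit 42 days ago vs limit 60 → met
7. tangible net worth $550,000 ≥ $400,000 → met
Not met: 1, 5

1, 5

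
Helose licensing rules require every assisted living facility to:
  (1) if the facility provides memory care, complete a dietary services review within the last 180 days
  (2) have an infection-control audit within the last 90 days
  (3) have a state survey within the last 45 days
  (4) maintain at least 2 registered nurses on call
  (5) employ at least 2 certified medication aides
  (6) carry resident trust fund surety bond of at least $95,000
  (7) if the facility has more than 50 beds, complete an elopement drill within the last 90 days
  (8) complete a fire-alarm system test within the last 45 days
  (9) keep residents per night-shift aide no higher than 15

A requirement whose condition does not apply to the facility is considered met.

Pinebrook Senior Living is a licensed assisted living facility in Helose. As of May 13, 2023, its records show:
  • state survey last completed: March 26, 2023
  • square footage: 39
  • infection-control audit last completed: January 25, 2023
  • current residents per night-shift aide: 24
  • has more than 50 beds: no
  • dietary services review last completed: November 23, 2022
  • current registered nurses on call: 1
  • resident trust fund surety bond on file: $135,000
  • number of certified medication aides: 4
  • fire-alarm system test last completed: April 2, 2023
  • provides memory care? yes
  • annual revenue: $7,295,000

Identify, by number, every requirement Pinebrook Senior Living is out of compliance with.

1. condition 'provides memory care' holds; dietary services review 171 days ago vs limit 180 → met
2. infection-control audit 108 days ago vs limit 90 → not met
3. state survey 48 days ago vs limit 45 → not met
4. registered nurses on call 1 < 2 → not met
5. certified medication aides 4 ≥ 2 → met
6. resident trust fund surety bond $135,000 ≥ $95,000 → met
7. condition 'has more than 50 beds' does not hold → requirement n/a → met
8. fire-alarm system test 41 days ago vs limit 45 → met
9. residents per night-shift aide 24 > 15 → not met
Not met: 2, 3, 4, 9

2, 3, 4, 9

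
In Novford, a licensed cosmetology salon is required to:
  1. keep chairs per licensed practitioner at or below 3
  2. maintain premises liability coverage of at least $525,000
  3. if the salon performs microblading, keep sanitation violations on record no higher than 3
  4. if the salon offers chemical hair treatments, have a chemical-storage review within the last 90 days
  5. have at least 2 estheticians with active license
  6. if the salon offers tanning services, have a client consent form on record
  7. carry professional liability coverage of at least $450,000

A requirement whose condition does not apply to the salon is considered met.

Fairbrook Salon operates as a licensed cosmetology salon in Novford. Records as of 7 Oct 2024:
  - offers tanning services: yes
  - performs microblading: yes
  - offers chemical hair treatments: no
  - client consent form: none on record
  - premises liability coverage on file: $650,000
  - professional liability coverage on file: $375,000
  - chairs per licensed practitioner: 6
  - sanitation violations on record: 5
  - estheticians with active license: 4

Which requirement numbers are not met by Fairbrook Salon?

1, 3, 6, 7

1. chairs per licensed practitioner 6 > 3 → not met
2. premises liability coverage $650,000 ≥ $525,000 → met
3. condition 'performs microblading' holds; sanitation violations on record 5 > 3 → not met
4. condition 'offers chemical hair treatments' does not hold → requirement n/a → met
5. estheticians with active license 4 ≥ 2 → met
6. condition 'offers tanning services' holds; client consent form absent → not met
7. professional liability coverage $375,000 < $450,000 → not met
Not met: 1, 3, 6, 7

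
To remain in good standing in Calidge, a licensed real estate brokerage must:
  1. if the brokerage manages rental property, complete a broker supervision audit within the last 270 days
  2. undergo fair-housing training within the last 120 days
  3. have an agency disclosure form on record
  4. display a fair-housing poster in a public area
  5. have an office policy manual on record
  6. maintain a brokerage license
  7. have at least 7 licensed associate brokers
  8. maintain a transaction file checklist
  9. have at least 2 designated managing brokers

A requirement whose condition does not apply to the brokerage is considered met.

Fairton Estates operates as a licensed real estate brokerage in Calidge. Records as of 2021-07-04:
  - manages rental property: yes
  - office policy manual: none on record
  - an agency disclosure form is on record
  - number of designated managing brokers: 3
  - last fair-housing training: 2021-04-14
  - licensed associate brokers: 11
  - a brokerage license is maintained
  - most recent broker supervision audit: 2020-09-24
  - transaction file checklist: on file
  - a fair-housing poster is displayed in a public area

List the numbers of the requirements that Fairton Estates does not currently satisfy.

1, 5

1. condition 'manages rental property' holds; broker supervision audit 283 days ago vs limit 270 → not met
2. fair-housing training 81 days ago vs limit 120 → met
3. agency disclosure form present → met
4. fair-housing poster present → met
5. office policy manual absent → not met
6. brokerage license present → met
7. licensed associate brokers 11 ≥ 7 → met
8. transaction file checklist present → met
9. designated managing brokers 3 ≥ 2 → met
Not met: 1, 5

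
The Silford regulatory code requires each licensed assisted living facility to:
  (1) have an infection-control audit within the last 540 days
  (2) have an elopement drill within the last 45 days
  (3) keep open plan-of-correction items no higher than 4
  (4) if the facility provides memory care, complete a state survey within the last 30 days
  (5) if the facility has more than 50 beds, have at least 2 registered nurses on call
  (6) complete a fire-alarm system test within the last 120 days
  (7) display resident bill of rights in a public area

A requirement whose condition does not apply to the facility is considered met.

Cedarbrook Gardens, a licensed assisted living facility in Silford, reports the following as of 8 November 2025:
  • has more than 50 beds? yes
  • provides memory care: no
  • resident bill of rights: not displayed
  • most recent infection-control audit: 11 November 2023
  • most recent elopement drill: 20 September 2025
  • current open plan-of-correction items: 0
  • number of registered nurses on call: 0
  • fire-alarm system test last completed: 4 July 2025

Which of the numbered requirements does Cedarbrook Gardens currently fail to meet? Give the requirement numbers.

1, 2, 5, 6, 7

1. infection-control audit 728 days ago vs limit 540 → not met
2. elopement drill 49 days ago vs limit 45 → not met
3. open plan-of-correction items 0 ≤ 4 → met
4. condition 'provides memory care' does not hold → requirement n/a → met
5. condition 'has more than 50 beds' holds; registered nurses on call 0 < 2 → not met
6. fire-alarm system test 127 days ago vs limit 120 → not met
7. resident bill of rights absent → not met
Not met: 1, 2, 5, 6, 7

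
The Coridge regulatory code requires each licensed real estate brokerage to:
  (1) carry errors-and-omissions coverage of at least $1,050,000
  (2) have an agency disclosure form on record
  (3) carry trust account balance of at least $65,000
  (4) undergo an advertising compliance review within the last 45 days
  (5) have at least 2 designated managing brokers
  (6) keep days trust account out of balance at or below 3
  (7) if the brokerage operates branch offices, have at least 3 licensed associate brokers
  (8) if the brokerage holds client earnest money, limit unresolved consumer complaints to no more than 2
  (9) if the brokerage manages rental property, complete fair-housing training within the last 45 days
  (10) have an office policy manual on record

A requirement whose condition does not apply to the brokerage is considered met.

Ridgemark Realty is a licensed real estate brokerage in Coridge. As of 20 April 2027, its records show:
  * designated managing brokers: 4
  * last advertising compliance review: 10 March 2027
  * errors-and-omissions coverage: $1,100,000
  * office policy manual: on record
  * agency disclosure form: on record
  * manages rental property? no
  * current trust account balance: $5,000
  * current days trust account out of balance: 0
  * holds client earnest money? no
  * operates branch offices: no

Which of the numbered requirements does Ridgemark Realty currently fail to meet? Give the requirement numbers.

3

1. errors-and-omissions coverage $1,100,000 ≥ $1,050,000 → met
2. agency disclosure form present → met
3. trust account balance $5,000 < $65,000 → not met
4. advertising compliance review 41 days ago vs limit 45 → met
5. designated managing brokers 4 ≥ 2 → met
6. days trust account out of balance 0 ≤ 3 → met
7. condition 'operates branch offices' does not hold → requirement n/a → met
8. condition 'holds client earnest money' does not hold → requirement n/a → met
9. condition 'manages rental property' does not hold → requirement n/a → met
10. office policy manual present → met
Not met: 3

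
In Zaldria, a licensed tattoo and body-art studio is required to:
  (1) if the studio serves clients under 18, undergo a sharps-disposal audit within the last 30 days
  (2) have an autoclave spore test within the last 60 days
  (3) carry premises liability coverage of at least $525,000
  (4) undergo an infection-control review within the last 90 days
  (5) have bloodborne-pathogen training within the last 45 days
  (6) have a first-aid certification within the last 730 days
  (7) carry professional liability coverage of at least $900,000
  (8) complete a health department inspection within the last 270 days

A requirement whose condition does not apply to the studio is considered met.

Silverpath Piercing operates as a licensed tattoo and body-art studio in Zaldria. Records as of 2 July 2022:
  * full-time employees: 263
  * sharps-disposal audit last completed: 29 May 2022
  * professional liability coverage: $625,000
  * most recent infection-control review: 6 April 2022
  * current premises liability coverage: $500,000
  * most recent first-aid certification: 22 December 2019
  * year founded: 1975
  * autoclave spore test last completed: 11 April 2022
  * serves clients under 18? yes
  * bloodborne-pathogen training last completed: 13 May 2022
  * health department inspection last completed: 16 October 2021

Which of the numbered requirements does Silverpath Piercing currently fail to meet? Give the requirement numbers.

1. condition 'serves clients under 18' holds; sharps-disposal audit 34 days ago vs limit 30 → not met
2. autoclave spore test 82 days ago vs limit 60 → not met
3. premises liability coverage $500,000 < $525,000 → not met
4. infection-control review 87 days ago vs limit 90 → met
5. bloodborne-pathogen training 50 days ago vs limit 45 → not met
6. first-aid certification 923 days ago vs limit 730 → not met
7. professional liability coverage $625,000 < $900,000 → not met
8. health department inspection 259 days ago vs limit 270 → met
Not met: 1, 2, 3, 5, 6, 7

1, 2, 3, 5, 6, 7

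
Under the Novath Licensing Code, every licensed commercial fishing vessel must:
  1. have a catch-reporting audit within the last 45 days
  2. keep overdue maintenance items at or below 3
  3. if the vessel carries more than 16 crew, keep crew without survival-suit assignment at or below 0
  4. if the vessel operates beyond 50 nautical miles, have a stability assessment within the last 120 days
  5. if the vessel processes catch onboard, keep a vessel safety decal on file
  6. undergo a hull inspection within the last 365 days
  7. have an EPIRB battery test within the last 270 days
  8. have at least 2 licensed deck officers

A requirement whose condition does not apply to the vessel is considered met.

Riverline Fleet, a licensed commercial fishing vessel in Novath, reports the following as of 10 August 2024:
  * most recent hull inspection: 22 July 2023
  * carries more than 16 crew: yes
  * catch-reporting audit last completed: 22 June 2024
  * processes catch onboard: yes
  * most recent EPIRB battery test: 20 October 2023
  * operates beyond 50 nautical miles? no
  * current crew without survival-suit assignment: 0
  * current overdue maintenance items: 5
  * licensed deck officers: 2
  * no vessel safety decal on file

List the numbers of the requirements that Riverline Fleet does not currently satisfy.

1. catch-reporting audit 49 days ago vs limit 45 → not met
2. overdue maintenance items 5 > 3 → not met
3. condition 'carries more than 16 crew' holds; crew without survival-suit assignment 0 ≤ 0 → met
4. condition 'operates beyond 50 nautical miles' does not hold → requirement n/a → met
5. condition 'processes catch onboard' holds; vessel safety decal absent → not met
6. hull inspection 385 days ago vs limit 365 → not met
7. EPIRB battery test 295 days ago vs limit 270 → not met
8. licensed deck officers 2 ≥ 2 → met
Not met: 1, 2, 5, 6, 7

1, 2, 5, 6, 7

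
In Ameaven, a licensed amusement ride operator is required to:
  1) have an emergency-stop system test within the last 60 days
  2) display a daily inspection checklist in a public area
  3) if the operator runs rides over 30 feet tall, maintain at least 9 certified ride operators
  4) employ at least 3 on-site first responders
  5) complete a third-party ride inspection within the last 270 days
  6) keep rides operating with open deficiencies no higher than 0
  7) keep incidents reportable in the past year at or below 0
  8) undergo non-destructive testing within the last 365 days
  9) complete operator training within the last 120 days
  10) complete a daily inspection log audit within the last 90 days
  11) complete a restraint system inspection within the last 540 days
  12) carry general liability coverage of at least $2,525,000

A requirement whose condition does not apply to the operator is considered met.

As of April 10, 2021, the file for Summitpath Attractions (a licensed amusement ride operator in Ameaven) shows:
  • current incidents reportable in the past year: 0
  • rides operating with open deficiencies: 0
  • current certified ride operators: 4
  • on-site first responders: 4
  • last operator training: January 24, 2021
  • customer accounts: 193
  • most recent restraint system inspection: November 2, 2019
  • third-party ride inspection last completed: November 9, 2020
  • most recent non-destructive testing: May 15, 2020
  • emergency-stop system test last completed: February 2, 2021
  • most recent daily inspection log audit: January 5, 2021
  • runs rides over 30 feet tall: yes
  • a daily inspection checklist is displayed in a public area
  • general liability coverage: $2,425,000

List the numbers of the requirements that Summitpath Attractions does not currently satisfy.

1, 3, 10, 12

1. emergency-stop system test 67 days ago vs limit 60 → not met
2. daily inspection checklist present → met
3. condition 'runs rides over 30 feet tall' holds; certified ride operators 4 < 9 → not met
4. on-site first responders 4 ≥ 3 → met
5. third-party ride inspection 152 days ago vs limit 270 → met
6. rides operating with open deficiencies 0 ≤ 0 → met
7. incidents reportable in the past year 0 ≤ 0 → met
8. non-destructive testing 330 days ago vs limit 365 → met
9. operator training 76 days ago vs limit 120 → met
10. daily inspection log audit 95 days ago vs limit 90 → not met
11. restraint system inspection 525 days ago vs limit 540 → met
12. general liability coverage $2,425,000 < $2,525,000 → not met
Not met: 1, 3, 10, 12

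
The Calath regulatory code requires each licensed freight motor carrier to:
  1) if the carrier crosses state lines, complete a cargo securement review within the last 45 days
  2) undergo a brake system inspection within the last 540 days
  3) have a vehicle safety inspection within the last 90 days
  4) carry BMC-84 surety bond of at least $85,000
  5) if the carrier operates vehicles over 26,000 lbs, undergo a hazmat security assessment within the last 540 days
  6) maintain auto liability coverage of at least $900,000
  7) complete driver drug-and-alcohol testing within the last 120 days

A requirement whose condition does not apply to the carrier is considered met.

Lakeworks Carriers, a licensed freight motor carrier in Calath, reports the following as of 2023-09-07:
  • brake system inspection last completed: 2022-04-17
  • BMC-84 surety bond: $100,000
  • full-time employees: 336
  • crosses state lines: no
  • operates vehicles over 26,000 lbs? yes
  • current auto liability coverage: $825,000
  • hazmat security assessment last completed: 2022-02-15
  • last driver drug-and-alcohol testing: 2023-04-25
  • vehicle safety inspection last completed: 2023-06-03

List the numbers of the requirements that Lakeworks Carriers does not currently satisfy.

3, 5, 6, 7

1. condition 'crosses state lines' does not hold → requirement n/a → met
2. brake system inspection 508 days ago vs limit 540 → met
3. vehicle safety inspection 96 days ago vs limit 90 → not met
4. BMC-84 surety bond $100,000 ≥ $85,000 → met
5. condition 'operates vehicles over 26,000 lbs' holds; hazmat security assessment 569 days ago vs limit 540 → not met
6. auto liability coverage $825,000 < $900,000 → not met
7. driver drug-and-alcohol testing 135 days ago vs limit 120 → not met
Not met: 3, 5, 6, 7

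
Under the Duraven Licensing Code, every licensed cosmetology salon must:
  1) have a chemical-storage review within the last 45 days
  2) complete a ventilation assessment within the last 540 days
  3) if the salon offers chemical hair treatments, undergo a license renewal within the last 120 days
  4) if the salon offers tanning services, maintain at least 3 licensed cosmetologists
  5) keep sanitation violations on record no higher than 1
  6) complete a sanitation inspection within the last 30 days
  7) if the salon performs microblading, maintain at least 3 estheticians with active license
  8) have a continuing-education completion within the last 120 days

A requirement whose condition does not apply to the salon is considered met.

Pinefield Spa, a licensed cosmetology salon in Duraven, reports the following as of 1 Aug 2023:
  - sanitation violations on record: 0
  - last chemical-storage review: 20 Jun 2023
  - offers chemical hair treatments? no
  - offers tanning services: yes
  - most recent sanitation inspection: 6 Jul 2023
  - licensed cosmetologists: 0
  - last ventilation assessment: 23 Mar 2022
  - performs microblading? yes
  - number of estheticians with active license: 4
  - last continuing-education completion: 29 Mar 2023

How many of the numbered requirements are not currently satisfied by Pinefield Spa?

2

1. chemical-storage review 42 days ago vs limit 45 → met
2. ventilation assessment 496 days ago vs limit 540 → met
3. condition 'offers chemical hair treatments' does not hold → requirement n/a → met
4. condition 'offers tanning services' holds; licensed cosmetologists 0 < 3 → not met
5. sanitation violations on record 0 ≤ 1 → met
6. sanitation inspection 26 days ago vs limit 30 → met
7. condition 'performs microblading' holds; estheticians with active license 4 ≥ 3 → met
8. continuing-education completion 125 days ago vs limit 120 → not met
Not met: 2 of 8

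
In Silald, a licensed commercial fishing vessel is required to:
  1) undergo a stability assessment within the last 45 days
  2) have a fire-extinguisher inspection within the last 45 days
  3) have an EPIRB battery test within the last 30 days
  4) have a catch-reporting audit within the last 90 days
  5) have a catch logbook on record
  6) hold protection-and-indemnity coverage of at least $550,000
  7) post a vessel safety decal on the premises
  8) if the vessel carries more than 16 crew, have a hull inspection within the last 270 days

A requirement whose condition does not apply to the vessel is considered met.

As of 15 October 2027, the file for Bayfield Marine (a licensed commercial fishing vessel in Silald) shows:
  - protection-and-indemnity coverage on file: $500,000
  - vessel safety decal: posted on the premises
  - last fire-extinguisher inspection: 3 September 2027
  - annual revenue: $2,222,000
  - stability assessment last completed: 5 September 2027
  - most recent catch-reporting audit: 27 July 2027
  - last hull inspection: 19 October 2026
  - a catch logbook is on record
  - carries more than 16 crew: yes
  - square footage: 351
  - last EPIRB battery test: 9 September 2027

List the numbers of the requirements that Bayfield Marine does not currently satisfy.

1. stability assessment 40 days ago vs limit 45 → met
2. fire-extinguisher inspection 42 days ago vs limit 45 → met
3. EPIRB battery test 36 days ago vs limit 30 → not met
4. catch-reporting audit 80 days ago vs limit 90 → met
5. catch logbook present → met
6. protection-and-indemnity coverage $500,000 < $550,000 → not met
7. vessel safety decal present → met
8. condition 'carries more than 16 crew' holds; hull inspection 361 days ago vs limit 270 → not met
Not met: 3, 6, 8

3, 6, 8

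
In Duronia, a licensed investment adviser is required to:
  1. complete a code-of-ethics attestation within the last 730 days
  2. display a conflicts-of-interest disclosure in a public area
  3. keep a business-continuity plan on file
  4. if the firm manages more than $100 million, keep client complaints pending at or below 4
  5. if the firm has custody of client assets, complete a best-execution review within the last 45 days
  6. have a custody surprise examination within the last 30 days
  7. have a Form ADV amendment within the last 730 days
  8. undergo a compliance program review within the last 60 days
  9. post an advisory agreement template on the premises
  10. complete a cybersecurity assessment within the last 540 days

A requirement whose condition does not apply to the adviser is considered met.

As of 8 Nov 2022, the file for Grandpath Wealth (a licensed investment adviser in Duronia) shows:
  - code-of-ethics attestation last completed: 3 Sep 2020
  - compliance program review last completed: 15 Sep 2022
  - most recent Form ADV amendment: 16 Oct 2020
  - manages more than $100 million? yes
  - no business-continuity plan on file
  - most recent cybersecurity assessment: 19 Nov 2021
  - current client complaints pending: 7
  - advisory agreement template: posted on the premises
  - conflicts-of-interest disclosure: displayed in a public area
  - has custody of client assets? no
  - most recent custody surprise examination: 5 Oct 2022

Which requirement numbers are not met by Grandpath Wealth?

1, 3, 4, 6, 7

1. code-of-ethics attestation 796 days ago vs limit 730 → not met
2. conflicts-of-interest disclosure present → met
3. business-continuity plan absent → not met
4. condition 'manages more than $100 million' holds; client complaints pending 7 > 4 → not met
5. condition 'has custody of client assets' does not hold → requirement n/a → met
6. custody surprise examination 34 days ago vs limit 30 → not met
7. Form ADV amendment 753 days ago vs limit 730 → not met
8. compliance program review 54 days ago vs limit 60 → met
9. advisory agreement template present → met
10. cybersecurity assessment 354 days ago vs limit 540 → met
Not met: 1, 3, 4, 6, 7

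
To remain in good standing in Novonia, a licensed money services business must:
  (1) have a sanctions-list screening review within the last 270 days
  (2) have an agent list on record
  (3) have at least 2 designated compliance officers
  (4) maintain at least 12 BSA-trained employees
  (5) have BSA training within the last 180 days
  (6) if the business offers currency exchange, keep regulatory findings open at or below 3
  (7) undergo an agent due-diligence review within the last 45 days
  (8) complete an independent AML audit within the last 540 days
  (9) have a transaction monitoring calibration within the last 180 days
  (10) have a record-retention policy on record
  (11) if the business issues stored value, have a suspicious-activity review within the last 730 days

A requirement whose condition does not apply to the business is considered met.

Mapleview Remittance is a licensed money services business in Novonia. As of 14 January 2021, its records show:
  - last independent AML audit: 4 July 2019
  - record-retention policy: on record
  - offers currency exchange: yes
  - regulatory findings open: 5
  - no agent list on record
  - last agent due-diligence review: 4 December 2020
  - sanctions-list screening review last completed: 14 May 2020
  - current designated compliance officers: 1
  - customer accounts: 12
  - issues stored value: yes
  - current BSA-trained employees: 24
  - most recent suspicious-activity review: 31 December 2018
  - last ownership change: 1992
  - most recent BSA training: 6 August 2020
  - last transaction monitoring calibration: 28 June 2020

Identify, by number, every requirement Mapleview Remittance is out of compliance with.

1. sanctions-list screening review 245 days ago vs limit 270 → met
2. agent list absent → not met
3. designated compliance officers 1 < 2 → not met
4. BSA-trained employees 24 ≥ 12 → met
5. BSA training 161 days ago vs limit 180 → met
6. condition 'offers currency exchange' holds; regulatory findings open 5 > 3 → not met
7. agent due-diligence review 41 days ago vs limit 45 → met
8. independent AML audit 560 days ago vs limit 540 → not met
9. transaction monitoring calibration 200 days ago vs limit 180 → not met
10. record-retention policy present → met
11. condition 'issues stored value' holds; suspicious-activity review 745 days ago vs limit 730 → not met
Not met: 2, 3, 6, 8, 9, 11

2, 3, 6, 8, 9, 11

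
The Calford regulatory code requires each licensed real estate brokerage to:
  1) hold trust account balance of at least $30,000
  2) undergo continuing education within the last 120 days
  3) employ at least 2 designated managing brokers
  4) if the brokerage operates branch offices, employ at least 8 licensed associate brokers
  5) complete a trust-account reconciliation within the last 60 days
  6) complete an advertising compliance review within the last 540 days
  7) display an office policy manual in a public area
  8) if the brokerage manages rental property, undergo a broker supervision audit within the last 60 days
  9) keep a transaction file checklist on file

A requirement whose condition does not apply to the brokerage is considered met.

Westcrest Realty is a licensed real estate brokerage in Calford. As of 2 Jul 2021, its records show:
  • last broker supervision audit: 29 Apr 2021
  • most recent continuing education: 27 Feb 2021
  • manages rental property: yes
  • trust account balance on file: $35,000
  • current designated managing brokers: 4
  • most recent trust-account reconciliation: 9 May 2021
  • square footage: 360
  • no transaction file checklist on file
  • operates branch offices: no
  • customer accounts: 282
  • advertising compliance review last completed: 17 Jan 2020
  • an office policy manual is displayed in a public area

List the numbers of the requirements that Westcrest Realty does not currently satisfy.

1. trust account balance $35,000 ≥ $30,000 → met
2. continuing education 125 days ago vs limit 120 → not met
3. designated managing brokers 4 ≥ 2 → met
4. condition 'operates branch offices' does not hold → requirement n/a → met
5. trust-account reconciliation 54 days ago vs limit 60 → met
6. advertising compliance review 532 days ago vs limit 540 → met
7. office policy manual present → met
8. condition 'manages rental property' holds; broker supervision audit 64 days ago vs limit 60 → not met
9. transaction file checklist absent → not met
Not met: 2, 8, 9

2, 8, 9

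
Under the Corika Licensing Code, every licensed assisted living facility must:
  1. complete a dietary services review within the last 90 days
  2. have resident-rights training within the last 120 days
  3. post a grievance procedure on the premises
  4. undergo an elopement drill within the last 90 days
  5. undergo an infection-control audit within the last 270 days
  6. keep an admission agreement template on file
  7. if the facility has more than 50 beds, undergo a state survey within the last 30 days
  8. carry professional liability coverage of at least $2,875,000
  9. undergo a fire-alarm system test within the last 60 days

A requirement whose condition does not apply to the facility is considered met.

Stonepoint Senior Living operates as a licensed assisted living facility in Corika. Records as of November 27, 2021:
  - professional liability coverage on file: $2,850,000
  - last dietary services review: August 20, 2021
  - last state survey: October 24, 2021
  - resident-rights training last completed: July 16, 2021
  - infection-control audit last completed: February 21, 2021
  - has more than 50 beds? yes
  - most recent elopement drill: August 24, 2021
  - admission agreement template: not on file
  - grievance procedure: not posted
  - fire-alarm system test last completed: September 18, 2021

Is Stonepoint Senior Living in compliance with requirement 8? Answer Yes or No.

8. professional liability coverage $2,850,000 < $2,875,000 → not met

No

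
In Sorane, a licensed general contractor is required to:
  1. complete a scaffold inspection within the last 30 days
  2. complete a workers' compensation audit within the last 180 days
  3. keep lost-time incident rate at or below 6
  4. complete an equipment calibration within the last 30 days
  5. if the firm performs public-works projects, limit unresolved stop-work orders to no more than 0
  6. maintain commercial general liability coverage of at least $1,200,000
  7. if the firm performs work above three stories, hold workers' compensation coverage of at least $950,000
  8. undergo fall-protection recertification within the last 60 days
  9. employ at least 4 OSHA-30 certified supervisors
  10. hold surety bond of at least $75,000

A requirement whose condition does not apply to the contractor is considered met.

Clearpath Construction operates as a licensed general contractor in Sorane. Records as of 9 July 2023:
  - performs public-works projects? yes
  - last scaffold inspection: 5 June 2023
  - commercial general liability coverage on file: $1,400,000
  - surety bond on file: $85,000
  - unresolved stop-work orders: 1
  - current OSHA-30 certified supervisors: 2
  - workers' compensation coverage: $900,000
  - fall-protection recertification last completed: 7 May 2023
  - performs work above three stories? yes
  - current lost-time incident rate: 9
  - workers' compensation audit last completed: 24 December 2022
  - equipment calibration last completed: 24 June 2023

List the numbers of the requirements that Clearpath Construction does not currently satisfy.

1. scaffold inspection 34 days ago vs limit 30 → not met
2. workers' compensation audit 197 days ago vs limit 180 → not met
3. lost-time incident rate 9 > 6 → not met
4. equipment calibration 15 days ago vs limit 30 → met
5. condition 'performs public-works projects' holds; unresolved stop-work orders 1 > 0 → not met
6. commercial general liability coverage $1,400,000 ≥ $1,200,000 → met
7. condition 'performs work above three stories' holds; workers' compensation coverage $900,000 < $950,000 → not met
8. fall-protection recertification 63 days ago vs limit 60 → not met
9. OSHA-30 certified supervisors 2 < 4 → not met
10. surety bond $85,000 ≥ $75,000 → met
Not met: 1, 2, 3, 5, 7, 8, 9

1, 2, 3, 5, 7, 8, 9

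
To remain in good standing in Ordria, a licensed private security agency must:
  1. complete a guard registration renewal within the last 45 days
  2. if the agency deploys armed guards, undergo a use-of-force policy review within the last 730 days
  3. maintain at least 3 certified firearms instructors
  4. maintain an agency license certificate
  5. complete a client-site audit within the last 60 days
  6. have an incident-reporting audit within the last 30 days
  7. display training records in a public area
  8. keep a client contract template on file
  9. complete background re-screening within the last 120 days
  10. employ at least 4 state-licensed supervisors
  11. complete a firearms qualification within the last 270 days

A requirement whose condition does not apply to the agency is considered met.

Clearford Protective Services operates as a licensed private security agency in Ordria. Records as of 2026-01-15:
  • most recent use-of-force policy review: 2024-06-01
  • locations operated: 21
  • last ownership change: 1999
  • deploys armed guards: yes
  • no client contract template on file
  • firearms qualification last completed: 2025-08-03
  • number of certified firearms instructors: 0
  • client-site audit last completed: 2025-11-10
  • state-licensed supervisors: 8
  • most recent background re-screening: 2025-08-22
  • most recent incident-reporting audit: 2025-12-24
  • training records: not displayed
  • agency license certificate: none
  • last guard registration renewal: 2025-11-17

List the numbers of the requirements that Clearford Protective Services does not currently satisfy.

1. guard registration renewal 59 days ago vs limit 45 → not met
2. condition 'deploys armed guards' holds; use-of-force policy review 593 days ago vs limit 730 → met
3. certified firearms instructors 0 < 3 → not met
4. agency license certificate absent → not met
5. client-site audit 66 days ago vs limit 60 → not met
6. incident-reporting audit 22 days ago vs limit 30 → met
7. training records absent → not met
8. client contract template absent → not met
9. background re-screening 146 days ago vs limit 120 → not met
10. state-licensed supervisors 8 ≥ 4 → met
11. firearms qualification 165 days ago vs limit 270 → met
Not met: 1, 3, 4, 5, 7, 8, 9

1, 3, 4, 5, 7, 8, 9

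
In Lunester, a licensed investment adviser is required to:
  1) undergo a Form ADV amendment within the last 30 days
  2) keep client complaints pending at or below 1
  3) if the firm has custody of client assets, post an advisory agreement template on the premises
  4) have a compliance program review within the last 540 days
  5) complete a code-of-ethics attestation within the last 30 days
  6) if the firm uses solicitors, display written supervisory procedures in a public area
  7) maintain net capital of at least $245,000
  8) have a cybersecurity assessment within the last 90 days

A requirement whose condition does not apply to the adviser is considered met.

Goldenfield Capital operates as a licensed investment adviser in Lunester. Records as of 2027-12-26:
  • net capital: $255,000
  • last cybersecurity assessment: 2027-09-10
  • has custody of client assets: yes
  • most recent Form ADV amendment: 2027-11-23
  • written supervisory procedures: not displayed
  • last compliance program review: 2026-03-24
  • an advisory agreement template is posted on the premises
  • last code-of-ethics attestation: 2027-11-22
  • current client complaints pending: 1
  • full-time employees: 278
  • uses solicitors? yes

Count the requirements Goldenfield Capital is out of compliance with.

1. Form ADV amendment 33 days ago vs limit 30 → not met
2. client complaints pending 1 ≤ 1 → met
3. condition 'has custody of client assets' holds; advisory agreement template present → met
4. compliance program review 642 days ago vs limit 540 → not met
5. code-of-ethics attestation 34 days ago vs limit 30 → not met
6. condition 'uses solicitors' holds; written supervisory procedures absent → not met
7. net capital $255,000 ≥ $245,000 → met
8. cybersecurity assessment 107 days ago vs limit 90 → not met
Not met: 5 of 8

5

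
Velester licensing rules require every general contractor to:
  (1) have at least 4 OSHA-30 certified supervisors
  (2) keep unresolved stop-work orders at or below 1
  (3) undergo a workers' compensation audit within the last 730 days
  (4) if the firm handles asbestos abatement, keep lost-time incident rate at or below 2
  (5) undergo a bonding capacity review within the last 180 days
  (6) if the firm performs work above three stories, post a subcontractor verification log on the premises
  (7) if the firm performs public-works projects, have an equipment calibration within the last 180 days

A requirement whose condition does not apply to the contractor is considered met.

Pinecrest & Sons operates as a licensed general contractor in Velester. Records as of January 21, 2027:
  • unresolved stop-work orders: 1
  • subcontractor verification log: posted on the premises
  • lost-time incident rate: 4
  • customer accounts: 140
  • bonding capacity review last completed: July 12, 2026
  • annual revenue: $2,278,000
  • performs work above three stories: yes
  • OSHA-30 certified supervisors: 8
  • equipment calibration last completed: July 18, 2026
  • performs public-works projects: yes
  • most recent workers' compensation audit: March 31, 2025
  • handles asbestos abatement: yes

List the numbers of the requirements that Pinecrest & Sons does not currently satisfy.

4, 5, 7

1. OSHA-30 certified supervisors 8 ≥ 4 → met
2. unresolved stop-work orders 1 ≤ 1 → met
3. workers' compensation audit 661 days ago vs limit 730 → met
4. condition 'handles asbestos abatement' holds; lost-time incident rate 4 > 2 → not met
5. bonding capacity review 193 days ago vs limit 180 → not met
6. condition 'performs work above three stories' holds; subcontractor verification log present → met
7. condition 'performs public-works projects' holds; equipment calibration 187 days ago vs limit 180 → not met
Not met: 4, 5, 7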